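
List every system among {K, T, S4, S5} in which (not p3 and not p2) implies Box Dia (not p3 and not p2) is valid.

S5

S4-tableau for the negation not ((not p3 and not p2) implies Box Dia (not p3 and not p2)):
1. not ((not p3 and not p2) implies Box Dia (not p3 and not p2)), 0
2. not p3 and not p2, 0   [neg-implies-rule on 1]
3. not Box Dia (not p3 and not p2), 0   [neg-implies-rule on 1]
4. not p3, 0   [and-rule on 2]
5. not p2, 0   [and-rule on 2]
6. not Dia (not p3 and not p2), 1   [neg-Box-rule on 3: fresh world 1, 0R1]
7. not (not p3 and not p2), 1   [neg-Dia-rule on 6 via 1R1]
8. p2, 1   [neg-and-rule on 7 (branches; this branch)]
Accessibility: 0R0, 0R1, 1R1
Complete open branch: countermodel on an S4-frame, so not valid in S4, nor in K, T (the same frame is also a K-frame and a T-frame).
S5-tableau for the negation not ((not p3 and not p2) implies Box Dia (not p3 and not p2)):
1. not ((not p3 and not p2) implies Box Dia (not p3 and not p2)), 0
2. not p3 and not p2, 0   [neg-implies-rule on 1]
3. not Box Dia (not p3 and not p2), 0   [neg-implies-rule on 1]
4. not p3, 0   [and-rule on 2]
5. not p2, 0   [and-rule on 2]
6. not Dia (not p3 and not p2), 1   [neg-Box-rule on 3: fresh world 1, 0R1]
7. not (not p3 and not p2), 0   [neg-Dia-rule on 6 via 1R0]
8. not (not p3 and not p2), 1   [neg-Dia-rule on 6 via 1R1]
9. p2, 0   [neg-and-rule on 7 (branches; this branch)]
Accessibility: 0R0, 0R1, 1R0, 1R1
Branch closes: p2 and not p2 both at 0.
Every branch closes (one shown): valid in S5.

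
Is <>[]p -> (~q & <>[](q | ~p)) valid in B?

Tableau for the negation ~(<>[]p -> (~q & <>[](q | ~p))):
1. ~(<>[]p -> (~q & <>[](q | ~p))), 0
2. <>[]p, 0
3. ~(~q & <>[](q | ~p)), 0
4. ~<>[](q | ~p), 0
5. ~[](q | ~p), 0
6. []p, 1
7. ~[](q | ~p), 1
8. p, 0
9. p, 1
10. ~(q | ~p), 2
11. ~q, 2
12. p, 2
13. ~[](q | ~p), 2
14. ~(q | ~p), 3
15. ~q, 3
16. p, 3
17. ~(q | ~p), 4
18. ~q, 4
19. p, 4
Accessibility: 0R0, 0R1, 0R2, 1R0, 1R1, 1R3, 2R0, 2R2, 2R4, 3R1, 3R3, 4R2, 4R4
The negation has an open branch (countermodel exists).

No, not valid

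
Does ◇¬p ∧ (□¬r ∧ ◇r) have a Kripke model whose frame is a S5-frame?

Unsatisfiable (every branch closes)

1. ◇¬p ∧ (□¬r ∧ ◇r), u
2. ◇¬p, u
3. □¬r ∧ ◇r, u
4. □¬r, u
5. ◇r, u
6. ¬r, u
7. ¬p, v
8. ¬r, v
9. r, w
10. ¬r, w
Accessibility: uRu, uRv, uRw, vRu, vRv, vRw, wRu, wRv, wRw
Branch closes: r and ¬r both at w.
Every branch closes; the branch above is one of them.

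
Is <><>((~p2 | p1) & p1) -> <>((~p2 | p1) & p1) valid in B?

No, not valid

Tableau for the negation ~(<><>((~p2 | p1) & p1) -> <>((~p2 | p1) & p1)):
1. ~(<><>((~p2 | p1) & p1) -> <>((~p2 | p1) & p1)), u
2. <><>((~p2 | p1) & p1), u   [~->-rule on 1]
3. ~<>((~p2 | p1) & p1), u   [~->-rule on 1]
4. ~((~p2 | p1) & p1), u   [~<>-rule on 3 via uRu]
5. ~p1, u   [~&-rule on 4 (branches; this branch)]
6. <>((~p2 | p1) & p1), v   [<>-rule on 2: fresh world v, uRv]
7. ~((~p2 | p1) & p1), v   [~<>-rule on 3 via uRv]
8. ~p1, v   [~&-rule on 7 (branches; this branch)]
9. (~p2 | p1) & p1, w   [<>-rule on 6: fresh world w, vRw]
10. ~p2 | p1, w   [&-rule on 9]
11. p1, w   [&-rule on 9]
Accessibility: uRu, uRv, vRu, vRv, vRw, wRv, wRw
The negation has an open branch (countermodel exists).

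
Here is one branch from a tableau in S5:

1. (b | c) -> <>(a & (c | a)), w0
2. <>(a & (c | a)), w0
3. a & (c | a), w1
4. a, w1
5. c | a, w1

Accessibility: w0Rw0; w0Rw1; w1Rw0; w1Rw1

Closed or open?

No atom appears with both signs at the same world.

Open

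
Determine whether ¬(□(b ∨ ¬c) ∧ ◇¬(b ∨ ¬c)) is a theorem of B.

Yes, valid

Tableau for the negation □(b ∨ ¬c) ∧ ◇¬(b ∨ ¬c):
1. □(b ∨ ¬c) ∧ ◇¬(b ∨ ¬c), 0
2. □(b ∨ ¬c), 0
3. ◇¬(b ∨ ¬c), 0
4. b ∨ ¬c, 0
5. ¬c, 0
6. ¬(b ∨ ¬c), 1
7. ¬b, 1
8. c, 1
9. b ∨ ¬c, 1
10. ¬c, 1
Accessibility: 0R0, 0R1, 1R0, 1R1
Branch closes: c and ¬c both at 1.
All branches of the negation close; one closing branch shown above.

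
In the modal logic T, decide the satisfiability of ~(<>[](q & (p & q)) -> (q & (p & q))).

1. ~(<>[](q & (p & q)) -> (q & (p & q))), 0
2. <>[](q & (p & q)), 0   [~->-rule on 1]
3. ~(q & (p & q)), 0   [~->-rule on 1]
4. ~(p & q), 0   [~&-rule on 3 (branches; this branch)]
5. ~q, 0   [~&-rule on 4 (branches; this branch)]
6. [](q & (p & q)), 1   [<>-rule on 2: fresh world 1, 0R1]
7. q & (p & q), 1   [[]-rule on 6 via 1R1]
8. q, 1   [&-rule on 7]
9. p & q, 1   [&-rule on 7]
10. p, 1   [&-rule on 9]
Accessibility: 0R0, 0R1, 1R1

Satisfiable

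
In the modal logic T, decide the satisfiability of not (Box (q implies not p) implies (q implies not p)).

1. not (Box (q implies not p) implies (q implies not p)), w0
2. Box (q implies not p), w0
3. not (q implies not p), w0
4. q, w0
5. p, w0
6. q implies not p, w0
7. not p, w0
Accessibility: w0Rw0
Branch closes: p and not p both at w0.
All branches of the tableau close; one closing branch shown above.

Unsatisfiable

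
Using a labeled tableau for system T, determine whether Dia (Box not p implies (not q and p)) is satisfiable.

1. Dia (Box not p implies (not q and p)), u
2. Box not p implies (not q and p), v
3. not q and p, v
4. not q, v
5. p, v
Accessibility: uRu, uRv, vRv

Satisfiable (open branch found)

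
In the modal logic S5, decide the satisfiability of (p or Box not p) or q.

1. (p or Box not p) or q, w0
2. q, w0
Accessibility: w0Rw0

Satisfiable (open branch found)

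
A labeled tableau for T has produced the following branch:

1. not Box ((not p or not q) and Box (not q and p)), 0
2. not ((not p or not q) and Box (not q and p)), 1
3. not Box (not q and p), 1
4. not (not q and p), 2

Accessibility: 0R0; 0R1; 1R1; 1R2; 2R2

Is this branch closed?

There is no literal clash: for every atom and world, at most one sign appears.

Not closed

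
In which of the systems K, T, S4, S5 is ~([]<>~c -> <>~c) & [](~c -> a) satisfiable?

K

T-tableau for the formula:
1. ~([]<>~c -> <>~c) & [](~c -> a), w0
2. ~([]<>~c -> <>~c), w0
3. [](~c -> a), w0
4. []<>~c, w0
5. ~<>~c, w0
6. ~c -> a, w0
7. <>~c, w0
8. c, w0
9. a, w0
10. ~c, w1
11. ~c -> a, w1
12. <>~c, w1
13. c, w1
Accessibility: w0Rw0, w0Rw1, w1Rw1
Branch closes: c and ~c both at w1.
Every branch closes (one shown): unsatisfiable in T, hence also in S4, S5 (every S4/S5-frame is a T-frame).
K-tableau for the formula:
1. ~([]<>~c -> <>~c) & [](~c -> a), w0
2. ~([]<>~c -> <>~c), w0
3. [](~c -> a), w0
4. []<>~c, w0
5. ~<>~c, w0
Complete open branch: satisfiable in K.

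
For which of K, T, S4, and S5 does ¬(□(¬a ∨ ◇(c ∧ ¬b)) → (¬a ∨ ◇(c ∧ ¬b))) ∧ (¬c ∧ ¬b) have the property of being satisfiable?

T-tableau for the formula:
1. ¬(□(¬a ∨ ◇(c ∧ ¬b)) → (¬a ∨ ◇(c ∧ ¬b))) ∧ (¬c ∧ ¬b), w0
2. ¬(□(¬a ∨ ◇(c ∧ ¬b)) → (¬a ∨ ◇(c ∧ ¬b))), w0   [∧-rule on 1]
3. ¬c ∧ ¬b, w0   [∧-rule on 1]
4. □(¬a ∨ ◇(c ∧ ¬b)), w0   [¬→-rule on 2]
5. ¬(¬a ∨ ◇(c ∧ ¬b)), w0   [¬→-rule on 2]
6. ¬c, w0   [∧-rule on 3]
7. ¬b, w0   [∧-rule on 3]
8. a, w0   [¬∨-rule on 5]
9. ¬◇(c ∧ ¬b), w0   [¬∨-rule on 5]
10. ¬a ∨ ◇(c ∧ ¬b), w0   [□-rule on 4 via w0Rw0]
11. ¬(c ∧ ¬b), w0   [¬◇-rule on 9 via w0Rw0]
12. ◇(c ∧ ¬b), w0   [∨-rule on 10 (branches; this branch)]
13. c ∧ ¬b, w1   [◇-rule on 12: fresh world w1, w0Rw1]
14. c, w1   [∧-rule on 13]
15. ¬b, w1   [∧-rule on 13]
16. ¬a ∨ ◇(c ∧ ¬b), w1   [□-rule on 4 via w0Rw1]
17. ¬(c ∧ ¬b), w1   [¬◇-rule on 9 via w0Rw1]
18. ◇(c ∧ ¬b), w1   [∨-rule on 16 (branches; this branch)]
19. b, w1   [¬∧-rule on 17 (branches; this branch)]
Accessibility: w0Rw0, w0Rw1, w1Rw1
Branch closes: b and ¬b both at w1.
Every branch closes (one shown): unsatisfiable in T, hence also in S4, S5 (every S4/S5-frame is a T-frame).
K-tableau for the formula:
1. ¬(□(¬a ∨ ◇(c ∧ ¬b)) → (¬a ∨ ◇(c ∧ ¬b))) ∧ (¬c ∧ ¬b), w0
2. ¬(□(¬a ∨ ◇(c ∧ ¬b)) → (¬a ∨ ◇(c ∧ ¬b))), w0   [∧-rule on 1]
3. ¬c ∧ ¬b, w0   [∧-rule on 1]
4. □(¬a ∨ ◇(c ∧ ¬b)), w0   [¬→-rule on 2]
5. ¬(¬a ∨ ◇(c ∧ ¬b)), w0   [¬→-rule on 2]
6. ¬c, w0   [∧-rule on 3]
7. ¬b, w0   [∧-rule on 3]
8. a, w0   [¬∨-rule on 5]
9. ¬◇(c ∧ ¬b), w0   [¬∨-rule on 5]
Complete open branch: satisfiable in K.

K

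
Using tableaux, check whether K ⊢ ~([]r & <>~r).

Tableau for the negation []r & <>~r:
1. []r & <>~r, w0
2. []r, w0
3. <>~r, w0
4. ~r, w1
5. r, w1
Accessibility: w0Rw1
Branch closes: r and ~r both at w1.
Every branch of the negation's tableau closes; the branch above is one of them.

Valid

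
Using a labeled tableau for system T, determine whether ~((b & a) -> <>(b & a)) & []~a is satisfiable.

1. ~((b & a) -> <>(b & a)) & []~a, 0
2. ~((b & a) -> <>(b & a)), 0
3. []~a, 0
4. b & a, 0
5. ~<>(b & a), 0
6. b, 0
7. a, 0
8. ~a, 0
Accessibility: 0R0
Branch closes: a and ~a both at 0.
(One branch shown.) All branches close.

Unsatisfiable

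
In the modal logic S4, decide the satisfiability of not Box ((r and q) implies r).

1. not Box ((r and q) implies r), 0
2. not ((r and q) implies r), 1
3. r and q, 1
4. not r, 1
5. r, 1
6. q, 1
Accessibility: 0R0, 0R1, 1R1
Branch closes: r and not r both at 1.
Every branch closes; the branch above is one of them.

Unsatisfiable (every branch closes)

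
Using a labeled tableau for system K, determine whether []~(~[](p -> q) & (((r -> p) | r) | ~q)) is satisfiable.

Satisfiable (open branch found)

1. []~(~[](p -> q) & (((r -> p) | r) | ~q)), w0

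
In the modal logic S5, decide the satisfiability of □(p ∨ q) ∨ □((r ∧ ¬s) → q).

1. □(p ∨ q) ∨ □((r ∧ ¬s) → q), u
2. □((r ∧ ¬s) → q), u
3. (r ∧ ¬s) → q, u
4. q, u
Accessibility: uRu

Satisfiable (open branch found)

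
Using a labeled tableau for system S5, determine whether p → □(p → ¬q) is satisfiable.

1. p → □(p → ¬q), u
2. □(p → ¬q), u
3. p → ¬q, u
4. ¬q, u
Accessibility: uRu

Satisfiable (open branch found)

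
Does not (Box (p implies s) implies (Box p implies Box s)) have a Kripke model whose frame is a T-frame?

Unsatisfiable (every branch closes)

1. not (Box (p implies s) implies (Box p implies Box s)), u
2. Box (p implies s), u
3. not (Box p implies Box s), u
4. Box p, u
5. not Box s, u
6. p implies s, u
7. p, u
8. s, u
9. not s, v
10. p implies s, v
11. p, v
12. s, v
Accessibility: uRu, uRv, vRv
Branch closes: s and not s both at v.
(One branch shown.) All branches close.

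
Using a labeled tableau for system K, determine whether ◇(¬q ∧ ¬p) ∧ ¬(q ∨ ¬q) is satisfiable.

No, unsatisfiable

1. ◇(¬q ∧ ¬p) ∧ ¬(q ∨ ¬q), u
2. ◇(¬q ∧ ¬p), u
3. ¬(q ∨ ¬q), u
4. ¬q, u
5. q, u
Branch closes: q and ¬q both at u.
(One branch shown.) All branches close.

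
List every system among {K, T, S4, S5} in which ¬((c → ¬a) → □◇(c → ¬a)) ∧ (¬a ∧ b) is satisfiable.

K, T, S4

S4-tableau for the formula:
1. ¬((c → ¬a) → □◇(c → ¬a)) ∧ (¬a ∧ b), 0
2. ¬((c → ¬a) → □◇(c → ¬a)), 0   [∧-rule on 1]
3. ¬a ∧ b, 0   [∧-rule on 1]
4. c → ¬a, 0   [¬→-rule on 2]
5. ¬□◇(c → ¬a), 0   [¬→-rule on 2]
6. ¬a, 0   [∧-rule on 3]
7. b, 0   [∧-rule on 3]
8. ¬◇(c → ¬a), 1   [¬□-rule on 5: fresh world 1, 0R1]
9. ¬(c → ¬a), 1   [¬◇-rule on 8 via 1R1]
10. c, 1   [¬→-rule on 9]
11. a, 1   [¬→-rule on 9]
Accessibility: 0R0, 0R1, 1R1
Complete open branch: satisfiable in S4, hence also in K, T (this S4-model is also a K-model and a T-model).
S5-tableau for the formula:
1. ¬((c → ¬a) → □◇(c → ¬a)) ∧ (¬a ∧ b), 0
2. ¬((c → ¬a) → □◇(c → ¬a)), 0   [∧-rule on 1]
3. ¬a ∧ b, 0   [∧-rule on 1]
4. c → ¬a, 0   [¬→-rule on 2]
5. ¬□◇(c → ¬a), 0   [¬→-rule on 2]
6. ¬a, 0   [∧-rule on 3]
7. b, 0   [∧-rule on 3]
8. ¬◇(c → ¬a), 1   [¬□-rule on 5: fresh world 1, 0R1]
9. ¬(c → ¬a), 0   [¬◇-rule on 8 via 1R0]
10. c, 0   [¬→-rule on 9]
11. a, 0   [¬→-rule on 9]
Accessibility: 0R0, 0R1, 1R0, 1R1
Branch closes: a and ¬a both at 0.
Every branch closes (one shown): unsatisfiable in S5.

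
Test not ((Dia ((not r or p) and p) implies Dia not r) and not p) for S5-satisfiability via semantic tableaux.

Yes, satisfiable

1. not ((Dia ((not r or p) and p) implies Dia not r) and not p), w0
2. p, w0   [neg-and-rule on 1 (branches; this branch)]
Accessibility: w0Rw0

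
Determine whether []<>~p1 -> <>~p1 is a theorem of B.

Valid

Tableau for the negation ~([]<>~p1 -> <>~p1):
1. ~([]<>~p1 -> <>~p1), u
2. []<>~p1, u   [~->-rule on 1]
3. ~<>~p1, u   [~->-rule on 1]
4. <>~p1, u   [[]-rule on 2 via uRu]
5. p1, u   [~<>-rule on 3 via uRu]
6. ~p1, v   [<>-rule on 4: fresh world v, uRv]
7. <>~p1, v   [[]-rule on 2 via uRv]
8. p1, v   [~<>-rule on 3 via uRv]
Accessibility: uRu, uRv, vRu, vRv
Branch closes: p1 and ~p1 both at v.
All branches of the negation close; one closing branch shown above.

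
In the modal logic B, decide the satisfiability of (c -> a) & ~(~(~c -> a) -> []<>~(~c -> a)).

No, unsatisfiable

1. (c -> a) & ~(~(~c -> a) -> []<>~(~c -> a)), u
2. c -> a, u
3. ~(~(~c -> a) -> []<>~(~c -> a)), u
4. ~(~c -> a), u
5. ~[]<>~(~c -> a), u
6. ~c, u
7. ~a, u
8. ~<>~(~c -> a), v
9. ~c -> a, u
10. ~c -> a, v
11. a, u
Accessibility: uRu, uRv, vRu, vRv
Branch closes: a and ~a both at u.
(One branch shown.) All branches close.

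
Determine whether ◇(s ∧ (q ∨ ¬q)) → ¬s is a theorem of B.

Invalid (countermodel exists)

Tableau for the negation ¬(◇(s ∧ (q ∨ ¬q)) → ¬s):
1. ¬(◇(s ∧ (q ∨ ¬q)) → ¬s), u
2. ◇(s ∧ (q ∨ ¬q)), u
3. s, u
4. s ∧ (q ∨ ¬q), v
5. s, v
6. q ∨ ¬q, v
7. ¬q, v
Accessibility: uRu, uRv, vRu, vRv
The negation has an open branch (countermodel exists).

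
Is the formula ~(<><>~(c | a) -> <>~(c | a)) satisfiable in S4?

No, unsatisfiable

1. ~(<><>~(c | a) -> <>~(c | a)), u
2. <><>~(c | a), u
3. ~<>~(c | a), u
4. c | a, u
5. a, u
6. <>~(c | a), v
7. c | a, v
8. a, v
9. ~(c | a), w
10. ~c, w
11. ~a, w
12. c | a, w
13. a, w
Accessibility: uRu, uRv, uRw, vRv, vRw, wRw
Branch closes: a and ~a both at w.
All branches of the tableau close; one closing branch shown above.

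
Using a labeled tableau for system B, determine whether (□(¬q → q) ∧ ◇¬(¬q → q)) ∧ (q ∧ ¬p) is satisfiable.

1. (□(¬q → q) ∧ ◇¬(¬q → q)) ∧ (q ∧ ¬p), u
2. □(¬q → q) ∧ ◇¬(¬q → q), u   [∧-rule on 1]
3. q ∧ ¬p, u   [∧-rule on 1]
4. □(¬q → q), u   [∧-rule on 2]
5. ◇¬(¬q → q), u   [∧-rule on 2]
6. q, u   [∧-rule on 3]
7. ¬p, u   [∧-rule on 3]
8. ¬q → q, u   [□-rule on 4 via uRu]
9. ¬(¬q → q), v   [◇-rule on 5: fresh world v, uRv]
10. ¬q, v   [¬→-rule on 9]
11. ¬q → q, v   [□-rule on 4 via uRv]
12. q, v   [→-rule on 11 (branches; this branch)]
Accessibility: uRu, uRv, vRu, vRv
Branch closes: q and ¬q both at v.
(One branch shown.) All branches close.

Unsatisfiable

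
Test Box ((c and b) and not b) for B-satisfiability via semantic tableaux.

No, unsatisfiable

1. Box ((c and b) and not b), 0
2. (c and b) and not b, 0
3. c and b, 0
4. not b, 0
5. c, 0
6. b, 0
Accessibility: 0R0
Branch closes: b and not b both at 0.
All branches of the tableau close; one closing branch shown above.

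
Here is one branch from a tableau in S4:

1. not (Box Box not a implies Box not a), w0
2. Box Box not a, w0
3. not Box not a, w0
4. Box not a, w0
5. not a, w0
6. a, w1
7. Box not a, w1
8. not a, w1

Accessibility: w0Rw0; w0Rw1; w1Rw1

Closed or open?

Both a and not a appear at w1.

Closed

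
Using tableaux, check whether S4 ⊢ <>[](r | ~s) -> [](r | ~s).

Tableau for the negation ~(<>[](r | ~s) -> [](r | ~s)):
1. ~(<>[](r | ~s) -> [](r | ~s)), w0
2. <>[](r | ~s), w0
3. ~[](r | ~s), w0
4. [](r | ~s), w1
5. r | ~s, w1
6. ~s, w1
7. ~(r | ~s), w2
8. ~r, w2
9. s, w2
Accessibility: w0Rw0, w0Rw1, w0Rw2, w1Rw1, w2Rw2
The negation has an open branch (countermodel exists).

No, not valid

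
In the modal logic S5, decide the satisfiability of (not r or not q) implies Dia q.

1. (not r or not q) implies Dia q, w0
2. Dia q, w0   [implies-rule on 1 (branches; this branch)]
3. q, w1   [Dia-rule on 2: fresh world w1, w0Rw1]
Accessibility: w0Rw0, w0Rw1, w1Rw0, w1Rw1

Satisfiable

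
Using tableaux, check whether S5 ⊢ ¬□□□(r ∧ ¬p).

Not valid

Tableau for the negation □□□(r ∧ ¬p):
1. □□□(r ∧ ¬p), w0
2. □□(r ∧ ¬p), w0
3. □(r ∧ ¬p), w0
4. r ∧ ¬p, w0
5. r, w0
6. ¬p, w0
Accessibility: w0Rw0
The negation has an open branch (countermodel exists).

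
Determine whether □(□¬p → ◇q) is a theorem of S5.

No, not valid

Tableau for the negation ¬□(□¬p → ◇q):
1. ¬□(□¬p → ◇q), w0
2. ¬(□¬p → ◇q), w1   [¬□-rule on 1: fresh world w1, w0Rw1]
3. □¬p, w1   [¬→-rule on 2]
4. ¬◇q, w1   [¬→-rule on 2]
5. ¬p, w0   [□-rule on 3 via w1Rw0]
6. ¬p, w1   [□-rule on 3 via w1Rw1]
7. ¬q, w0   [¬◇-rule on 4 via w1Rw0]
8. ¬q, w1   [¬◇-rule on 4 via w1Rw1]
Accessibility: w0Rw0, w0Rw1, w1Rw0, w1Rw1
The negation has an open branch (countermodel exists).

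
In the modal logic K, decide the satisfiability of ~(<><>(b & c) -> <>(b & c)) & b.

1. ~(<><>(b & c) -> <>(b & c)) & b, w0
2. ~(<><>(b & c) -> <>(b & c)), w0
3. b, w0
4. <><>(b & c), w0
5. ~<>(b & c), w0
6. <>(b & c), w1
7. ~(b & c), w1
8. ~c, w1
9. b & c, w2
10. b, w2
11. c, w2
Accessibility: w0Rw1, w1Rw2

Satisfiable (open branch found)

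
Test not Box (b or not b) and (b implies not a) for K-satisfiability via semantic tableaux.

1. not Box (b or not b) and (b implies not a), 0
2. not Box (b or not b), 0
3. b implies not a, 0
4. not a, 0
5. not (b or not b), 1
6. not b, 1
7. b, 1
Accessibility: 0R1
Branch closes: b and not b both at 1.
(One branch shown.) All branches close.

No, unsatisfiable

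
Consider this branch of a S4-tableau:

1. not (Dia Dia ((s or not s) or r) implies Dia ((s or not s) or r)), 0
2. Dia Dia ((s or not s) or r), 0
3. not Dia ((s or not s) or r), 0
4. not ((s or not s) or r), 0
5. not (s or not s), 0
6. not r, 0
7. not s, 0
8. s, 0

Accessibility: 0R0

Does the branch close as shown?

Yes, closed

Both s and not s appear at 0.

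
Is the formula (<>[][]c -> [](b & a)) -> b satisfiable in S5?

Yes, satisfiable

1. (<>[][]c -> [](b & a)) -> b, w0
2. b, w0   [->-rule on 1 (branches; this branch)]
Accessibility: w0Rw0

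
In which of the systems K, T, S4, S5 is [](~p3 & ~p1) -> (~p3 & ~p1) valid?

T, S4, S5

K-tableau for the negation ~([](~p3 & ~p1) -> (~p3 & ~p1)):
1. ~([](~p3 & ~p1) -> (~p3 & ~p1)), u
2. [](~p3 & ~p1), u
3. ~(~p3 & ~p1), u
4. p1, u
Complete open branch: countermodel on a K-frame, so not valid in K.
T-tableau for the negation ~([](~p3 & ~p1) -> (~p3 & ~p1)):
1. ~([](~p3 & ~p1) -> (~p3 & ~p1)), u
2. [](~p3 & ~p1), u
3. ~(~p3 & ~p1), u
4. ~p3 & ~p1, u
5. ~p3, u
6. ~p1, u
7. p1, u
Accessibility: uRu
Branch closes: p1 and ~p1 both at u.
Every branch closes (one shown): valid in T, hence also in S4, S5 (every theorem of T is a theorem of S4 and S5).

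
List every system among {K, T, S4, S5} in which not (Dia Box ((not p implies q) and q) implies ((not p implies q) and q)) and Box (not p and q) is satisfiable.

K-tableau for the formula:
1. not (Dia Box ((not p implies q) and q) implies ((not p implies q) and q)) and Box (not p and q), 0
2. not (Dia Box ((not p implies q) and q) implies ((not p implies q) and q)), 0
3. Box (not p and q), 0
4. Dia Box ((not p implies q) and q), 0
5. not ((not p implies q) and q), 0
6. not q, 0
7. Box ((not p implies q) and q), 1
8. not p and q, 1
9. not p, 1
10. q, 1
Accessibility: 0R1
Complete open branch: satisfiable in K.
T-tableau for the formula:
1. not (Dia Box ((not p implies q) and q) implies ((not p implies q) and q)) and Box (not p and q), 0
2. not (Dia Box ((not p implies q) and q) implies ((not p implies q) and q)), 0
3. Box (not p and q), 0
4. Dia Box ((not p implies q) and q), 0
5. not ((not p implies q) and q), 0
6. not p and q, 0
7. not p, 0
8. q, 0
9. not (not p implies q), 0
10. not q, 0
Accessibility: 0R0
Branch closes: q and not q both at 0.
Every branch closes (one shown): unsatisfiable in T, hence also in S4, S5 (every S4/S5-frame is a T-frame).

K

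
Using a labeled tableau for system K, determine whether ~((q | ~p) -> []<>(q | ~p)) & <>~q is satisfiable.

1. ~((q | ~p) -> []<>(q | ~p)) & <>~q, w0
2. ~((q | ~p) -> []<>(q | ~p)), w0
3. <>~q, w0
4. q | ~p, w0
5. ~[]<>(q | ~p), w0
6. ~p, w0
7. ~q, w1
8. ~<>(q | ~p), w2
Accessibility: w0Rw1, w0Rw2

Satisfiable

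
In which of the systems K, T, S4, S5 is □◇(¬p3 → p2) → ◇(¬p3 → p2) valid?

T-tableau for the negation ¬(□◇(¬p3 → p2) → ◇(¬p3 → p2)):
1. ¬(□◇(¬p3 → p2) → ◇(¬p3 → p2)), 0
2. □◇(¬p3 → p2), 0
3. ¬◇(¬p3 → p2), 0
4. ◇(¬p3 → p2), 0
5. ¬(¬p3 → p2), 0
6. ¬p3, 0
7. ¬p2, 0
8. ¬p3 → p2, 1
9. ◇(¬p3 → p2), 1
10. ¬(¬p3 → p2), 1
11. ¬p3, 1
12. ¬p2, 1
13. p2, 1
Accessibility: 0R0, 0R1, 1R1
Branch closes: p2 and ¬p2 both at 1.
Every branch closes (one shown): valid in T, hence also in S4, S5 (every theorem of T is a theorem of S4 and S5).
K-tableau for the negation ¬(□◇(¬p3 → p2) → ◇(¬p3 → p2)):
1. ¬(□◇(¬p3 → p2) → ◇(¬p3 → p2)), 0
2. □◇(¬p3 → p2), 0
3. ¬◇(¬p3 → p2), 0
Complete open branch: countermodel on a K-frame, so not valid in K.

T, S4, S5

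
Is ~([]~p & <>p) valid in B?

Tableau for the negation []~p & <>p:
1. []~p & <>p, w0
2. []~p, w0   [&-rule on 1]
3. <>p, w0   [&-rule on 1]
4. ~p, w0   [[]-rule on 2 via w0Rw0]
5. p, w1   [<>-rule on 3: fresh world w1, w0Rw1]
6. ~p, w1   [[]-rule on 2 via w0Rw1]
Accessibility: w0Rw0, w0Rw1, w1Rw0, w1Rw1
Branch closes: p and ~p both at w1.
Every branch of the negation's tableau closes; the branch above is one of them.

Valid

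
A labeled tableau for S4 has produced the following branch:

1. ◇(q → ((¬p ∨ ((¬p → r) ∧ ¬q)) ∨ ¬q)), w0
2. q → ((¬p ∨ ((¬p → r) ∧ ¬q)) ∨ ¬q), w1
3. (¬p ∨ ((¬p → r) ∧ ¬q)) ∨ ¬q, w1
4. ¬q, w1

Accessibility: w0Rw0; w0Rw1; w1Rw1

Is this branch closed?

Open

No atom appears with both signs at the same world.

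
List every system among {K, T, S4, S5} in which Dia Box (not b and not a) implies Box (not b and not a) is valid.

S4-tableau for the negation not (Dia Box (not b and not a) implies Box (not b and not a)):
1. not (Dia Box (not b and not a) implies Box (not b and not a)), w0
2. Dia Box (not b and not a), w0
3. not Box (not b and not a), w0
4. Box (not b and not a), w1
5. not b and not a, w1
6. not b, w1
7. not a, w1
8. not (not b and not a), w2
9. a, w2
Accessibility: w0Rw0, w0Rw1, w0Rw2, w1Rw1, w2Rw2
Complete open branch: countermodel on an S4-frame, so not valid in S4, nor in K, T (the same frame is also a K-frame and a T-frame).
S5-tableau for the negation not (Dia Box (not b and not a) implies Box (not b and not a)):
1. not (Dia Box (not b and not a) implies Box (not b and not a)), w0
2. Dia Box (not b and not a), w0
3. not Box (not b and not a), w0
4. Box (not b and not a), w1
5. not b and not a, w0
6. not b, w0
7. not a, w0
8. not b and not a, w1
9. not b, w1
10. not a, w1
11. not (not b and not a), w2
12. not b and not a, w2
13. not b, w2
14. not a, w2
15. a, w2
Accessibility: w0Rw0, w0Rw1, w0Rw2, w1Rw0, w1Rw1, w1Rw2, w2Rw0, w2Rw1, w2Rw2
Branch closes: a and not a both at w2.
Every branch closes (one shown): valid in S5.

S5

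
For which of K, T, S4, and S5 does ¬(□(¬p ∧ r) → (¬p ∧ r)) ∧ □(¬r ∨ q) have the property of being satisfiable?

K

T-tableau for the formula:
1. ¬(□(¬p ∧ r) → (¬p ∧ r)) ∧ □(¬r ∨ q), w0
2. ¬(□(¬p ∧ r) → (¬p ∧ r)), w0
3. □(¬r ∨ q), w0
4. □(¬p ∧ r), w0
5. ¬(¬p ∧ r), w0
6. ¬r ∨ q, w0
7. ¬p ∧ r, w0
8. ¬p, w0
9. r, w0
10. ¬r, w0
Accessibility: w0Rw0
Branch closes: r and ¬r both at w0.
Every branch closes (one shown): unsatisfiable in T, hence also in S4, S5 (every S4/S5-frame is a T-frame).
K-tableau for the formula:
1. ¬(□(¬p ∧ r) → (¬p ∧ r)) ∧ □(¬r ∨ q), w0
2. ¬(□(¬p ∧ r) → (¬p ∧ r)), w0
3. □(¬r ∨ q), w0
4. □(¬p ∧ r), w0
5. ¬(¬p ∧ r), w0
6. ¬r, w0
Complete open branch: satisfiable in K.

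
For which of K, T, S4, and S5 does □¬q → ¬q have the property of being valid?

T-tableau for the negation ¬(□¬q → ¬q):
1. ¬(□¬q → ¬q), u
2. □¬q, u
3. q, u
4. ¬q, u
Accessibility: uRu
Branch closes: q and ¬q both at u.
Every branch closes (one shown): valid in T, hence also in S4, S5 (every theorem of T is a theorem of S4 and S5).
K-tableau for the negation ¬(□¬q → ¬q):
1. ¬(□¬q → ¬q), u
2. □¬q, u
3. q, u
Complete open branch: countermodel on a K-frame, so not valid in K.

T, S4, S5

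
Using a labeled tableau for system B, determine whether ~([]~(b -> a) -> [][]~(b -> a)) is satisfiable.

Satisfiable

1. ~([]~(b -> a) -> [][]~(b -> a)), w0
2. []~(b -> a), w0
3. ~[][]~(b -> a), w0
4. ~(b -> a), w0
5. b, w0
6. ~a, w0
7. ~[]~(b -> a), w1
8. ~(b -> a), w1
9. b, w1
10. ~a, w1
11. b -> a, w2
12. a, w2
Accessibility: w0Rw0, w0Rw1, w1Rw0, w1Rw1, w1Rw2, w2Rw1, w2Rw2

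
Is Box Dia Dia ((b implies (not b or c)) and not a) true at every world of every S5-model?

Tableau for the negation not Box Dia Dia ((b implies (not b or c)) and not a):
1. not Box Dia Dia ((b implies (not b or c)) and not a), u
2. not Dia Dia ((b implies (not b or c)) and not a), v
3. not Dia ((b implies (not b or c)) and not a), u
4. not Dia ((b implies (not b or c)) and not a), v
5. not ((b implies (not b or c)) and not a), u
6. not ((b implies (not b or c)) and not a), v
7. a, u
8. a, v
Accessibility: uRu, uRv, vRu, vRv
The negation has an open branch (countermodel exists).

No, not valid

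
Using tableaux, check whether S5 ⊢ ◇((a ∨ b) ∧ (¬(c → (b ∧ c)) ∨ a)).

No, not valid

Tableau for the negation ¬◇((a ∨ b) ∧ (¬(c → (b ∧ c)) ∨ a)):
1. ¬◇((a ∨ b) ∧ (¬(c → (b ∧ c)) ∨ a)), 0
2. ¬((a ∨ b) ∧ (¬(c → (b ∧ c)) ∨ a)), 0
3. ¬(¬(c → (b ∧ c)) ∨ a), 0
4. c → (b ∧ c), 0
5. ¬a, 0
6. b ∧ c, 0
7. b, 0
8. c, 0
Accessibility: 0R0
The negation has an open branch (countermodel exists).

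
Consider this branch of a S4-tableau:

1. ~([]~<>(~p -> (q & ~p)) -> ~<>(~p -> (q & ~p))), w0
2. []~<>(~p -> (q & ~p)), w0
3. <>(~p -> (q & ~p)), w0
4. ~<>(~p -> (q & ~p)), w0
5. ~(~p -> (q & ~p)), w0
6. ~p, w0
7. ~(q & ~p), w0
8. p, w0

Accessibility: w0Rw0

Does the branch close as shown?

Both p and ~p appear at w0.

Closed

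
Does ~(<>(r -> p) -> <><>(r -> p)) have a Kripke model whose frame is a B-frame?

Unsatisfiable

1. ~(<>(r -> p) -> <><>(r -> p)), 0
2. <>(r -> p), 0
3. ~<><>(r -> p), 0
4. ~<>(r -> p), 0
5. ~(r -> p), 0
6. r, 0
7. ~p, 0
8. r -> p, 1
9. ~<>(r -> p), 1
10. ~(r -> p), 1
11. r, 1
12. ~p, 1
13. p, 1
Accessibility: 0R0, 0R1, 1R0, 1R1
Branch closes: p and ~p both at 1.
(One branch shown.) All branches close.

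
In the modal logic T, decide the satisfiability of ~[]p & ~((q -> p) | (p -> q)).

No, unsatisfiable

1. ~[]p & ~((q -> p) | (p -> q)), 0
2. ~[]p, 0
3. ~((q -> p) | (p -> q)), 0
4. ~(q -> p), 0
5. ~(p -> q), 0
6. q, 0
7. ~p, 0
8. p, 0
9. ~q, 0
Accessibility: 0R0
Branch closes: p and ~p both at 0.
All branches of the tableau close; one closing branch shown above.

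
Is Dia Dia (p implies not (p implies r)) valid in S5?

Tableau for the negation not Dia Dia (p implies not (p implies r)):
1. not Dia Dia (p implies not (p implies r)), u
2. not Dia (p implies not (p implies r)), u   [neg-Dia-rule on 1 via uRu]
3. not (p implies not (p implies r)), u   [neg-Dia-rule on 2 via uRu]
4. p, u   [neg-implies-rule on 3]
5. p implies r, u   [neg-implies-rule on 3]
6. r, u   [implies-rule on 5 (branches; this branch)]
Accessibility: uRu
The negation has an open branch (countermodel exists).

No, not valid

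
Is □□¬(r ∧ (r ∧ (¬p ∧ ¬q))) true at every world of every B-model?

Tableau for the negation ¬□□¬(r ∧ (r ∧ (¬p ∧ ¬q))):
1. ¬□□¬(r ∧ (r ∧ (¬p ∧ ¬q))), 0
2. ¬□¬(r ∧ (r ∧ (¬p ∧ ¬q))), 1
3. r ∧ (r ∧ (¬p ∧ ¬q)), 2
4. r, 2
5. r ∧ (¬p ∧ ¬q), 2
6. ¬p ∧ ¬q, 2
7. ¬p, 2
8. ¬q, 2
Accessibility: 0R0, 0R1, 1R0, 1R1, 1R2, 2R1, 2R2
The negation has an open branch (countermodel exists).

Invalid (countermodel exists)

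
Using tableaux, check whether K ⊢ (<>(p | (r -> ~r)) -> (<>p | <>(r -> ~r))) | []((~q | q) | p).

Valid

Tableau for the negation ~((<>(p | (r -> ~r)) -> (<>p | <>(r -> ~r))) | []((~q | q) | p)):
1. ~((<>(p | (r -> ~r)) -> (<>p | <>(r -> ~r))) | []((~q | q) | p)), 0
2. ~(<>(p | (r -> ~r)) -> (<>p | <>(r -> ~r))), 0
3. ~[]((~q | q) | p), 0
4. <>(p | (r -> ~r)), 0
5. ~(<>p | <>(r -> ~r)), 0
6. ~<>p, 0
7. ~<>(r -> ~r), 0
8. ~((~q | q) | p), 1
9. ~(~q | q), 1
10. ~p, 1
11. q, 1
12. ~q, 1
Accessibility: 0R1
Branch closes: q and ~q both at 1.
All branches of the negation close; one closing branch shown above.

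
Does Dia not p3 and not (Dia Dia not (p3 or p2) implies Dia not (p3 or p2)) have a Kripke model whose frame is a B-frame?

1. Dia not p3 and not (Dia Dia not (p3 or p2) implies Dia not (p3 or p2)), w0
2. Dia not p3, w0   [and-rule on 1]
3. not (Dia Dia not (p3 or p2) implies Dia not (p3 or p2)), w0   [and-rule on 1]
4. Dia Dia not (p3 or p2), w0   [neg-implies-rule on 3]
5. not Dia not (p3 or p2), w0   [neg-implies-rule on 3]
6. p3 or p2, w0   [neg-Dia-rule on 5 via w0Rw0]
7. p2, w0   [or-rule on 6 (branches; this branch)]
8. not p3, w1   [Dia-rule on 2: fresh world w1, w0Rw1]
9. p3 or p2, w1   [neg-Dia-rule on 5 via w0Rw1]
10. p2, w1   [or-rule on 9 (branches; this branch)]
11. Dia not (p3 or p2), w2   [Dia-rule on 4: fresh world w2, w0Rw2]
12. p3 or p2, w2   [neg-Dia-rule on 5 via w0Rw2]
13. p2, w2   [or-rule on 12 (branches; this branch)]
14. not (p3 or p2), w3   [Dia-rule on 11: fresh world w3, w2Rw3]
15. not p3, w3   [neg-or-rule on 14]
16. not p2, w3   [neg-or-rule on 14]
Accessibility: w0Rw0, w0Rw1, w0Rw2, w1Rw0, w1Rw1, w2Rw0, w2Rw2, w2Rw3, w3Rw2, w3Rw3

Satisfiable (open branch found)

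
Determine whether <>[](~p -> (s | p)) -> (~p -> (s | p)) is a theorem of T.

No, not valid

Tableau for the negation ~(<>[](~p -> (s | p)) -> (~p -> (s | p))):
1. ~(<>[](~p -> (s | p)) -> (~p -> (s | p))), 0
2. <>[](~p -> (s | p)), 0
3. ~(~p -> (s | p)), 0
4. ~p, 0
5. ~(s | p), 0
6. ~s, 0
7. [](~p -> (s | p)), 1
8. ~p -> (s | p), 1
9. s | p, 1
10. p, 1
Accessibility: 0R0, 0R1, 1R1
The negation has an open branch (countermodel exists).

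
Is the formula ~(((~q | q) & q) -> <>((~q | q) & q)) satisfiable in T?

1. ~(((~q | q) & q) -> <>((~q | q) & q)), w0
2. (~q | q) & q, w0
3. ~<>((~q | q) & q), w0
4. ~q | q, w0
5. q, w0
6. ~((~q | q) & q), w0
7. ~(~q | q), w0
8. ~q, w0
Accessibility: w0Rw0
Branch closes: q and ~q both at w0.
Every branch closes; the branch above is one of them.

Unsatisfiable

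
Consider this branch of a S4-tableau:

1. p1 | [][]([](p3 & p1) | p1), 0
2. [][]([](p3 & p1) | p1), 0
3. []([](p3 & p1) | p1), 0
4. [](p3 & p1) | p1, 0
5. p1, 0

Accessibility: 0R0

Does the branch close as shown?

No atom appears with both signs at the same world.

No, open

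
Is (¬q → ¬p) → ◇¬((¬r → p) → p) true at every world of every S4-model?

Tableau for the negation ¬((¬q → ¬p) → ◇¬((¬r → p) → p)):
1. ¬((¬q → ¬p) → ◇¬((¬r → p) → p)), 0
2. ¬q → ¬p, 0
3. ¬◇¬((¬r → p) → p), 0
4. (¬r → p) → p, 0
5. ¬p, 0
6. ¬(¬r → p), 0
7. ¬r, 0
Accessibility: 0R0
The negation has an open branch (countermodel exists).

No, not valid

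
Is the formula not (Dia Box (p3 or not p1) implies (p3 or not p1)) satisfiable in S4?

Yes, satisfiable

1. not (Dia Box (p3 or not p1) implies (p3 or not p1)), u
2. Dia Box (p3 or not p1), u
3. not (p3 or not p1), u
4. not p3, u
5. p1, u
6. Box (p3 or not p1), v
7. p3 or not p1, v
8. not p1, v
Accessibility: uRu, uRv, vRv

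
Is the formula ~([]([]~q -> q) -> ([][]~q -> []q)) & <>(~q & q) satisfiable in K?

Unsatisfiable (every branch closes)

1. ~([]([]~q -> q) -> ([][]~q -> []q)) & <>(~q & q), 0
2. ~([]([]~q -> q) -> ([][]~q -> []q)), 0
3. <>(~q & q), 0
4. []([]~q -> q), 0
5. ~([][]~q -> []q), 0
6. [][]~q, 0
7. ~[]q, 0
8. ~q & q, 1
9. ~q, 1
10. q, 1
Accessibility: 0R1
Branch closes: q and ~q both at 1.
All branches of the tableau close; one closing branch shown above.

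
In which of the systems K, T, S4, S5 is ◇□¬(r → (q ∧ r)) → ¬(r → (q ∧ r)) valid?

S5-tableau for the negation ¬(◇□¬(r → (q ∧ r)) → ¬(r → (q ∧ r))):
1. ¬(◇□¬(r → (q ∧ r)) → ¬(r → (q ∧ r))), 0
2. ◇□¬(r → (q ∧ r)), 0
3. r → (q ∧ r), 0
4. q ∧ r, 0
5. q, 0
6. r, 0
7. □¬(r → (q ∧ r)), 1
8. ¬(r → (q ∧ r)), 0
9. ¬(q ∧ r), 0
10. ¬(r → (q ∧ r)), 1
11. r, 1
12. ¬(q ∧ r), 1
13. ¬r, 0
Accessibility: 0R0, 0R1, 1R0, 1R1
Branch closes: r and ¬r both at 0.
Every branch closes (one shown): valid in S5.
S4-tableau for the negation ¬(◇□¬(r → (q ∧ r)) → ¬(r → (q ∧ r))):
1. ¬(◇□¬(r → (q ∧ r)) → ¬(r → (q ∧ r))), 0
2. ◇□¬(r → (q ∧ r)), 0
3. r → (q ∧ r), 0
4. q ∧ r, 0
5. q, 0
6. r, 0
7. □¬(r → (q ∧ r)), 1
8. ¬(r → (q ∧ r)), 1
9. r, 1
10. ¬(q ∧ r), 1
11. ¬q, 1
Accessibility: 0R0, 0R1, 1R1
Complete open branch: countermodel on an S4-frame, so not valid in S4, nor in K, T (the same frame is also a K-frame and a T-frame).

S5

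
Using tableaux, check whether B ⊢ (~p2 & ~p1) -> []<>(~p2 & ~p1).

Valid in B

Tableau for the negation ~((~p2 & ~p1) -> []<>(~p2 & ~p1)):
1. ~((~p2 & ~p1) -> []<>(~p2 & ~p1)), w0
2. ~p2 & ~p1, w0
3. ~[]<>(~p2 & ~p1), w0
4. ~p2, w0
5. ~p1, w0
6. ~<>(~p2 & ~p1), w1
7. ~(~p2 & ~p1), w0
8. ~(~p2 & ~p1), w1
9. p1, w0
Accessibility: w0Rw0, w0Rw1, w1Rw0, w1Rw1
Branch closes: p1 and ~p1 both at w0.
All branches of the negation close; one closing branch shown above.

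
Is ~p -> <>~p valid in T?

Valid

Tableau for the negation ~(~p -> <>~p):
1. ~(~p -> <>~p), w0
2. ~p, w0   [~->-rule on 1]
3. ~<>~p, w0   [~->-rule on 1]
4. p, w0   [~<>-rule on 3 via w0Rw0]
Accessibility: w0Rw0
Branch closes: p and ~p both at w0.
All branches of the negation close; one closing branch shown above.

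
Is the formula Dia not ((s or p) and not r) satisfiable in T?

Satisfiable

1. Dia not ((s or p) and not r), 0
2. not ((s or p) and not r), 1
3. r, 1
Accessibility: 0R0, 0R1, 1R1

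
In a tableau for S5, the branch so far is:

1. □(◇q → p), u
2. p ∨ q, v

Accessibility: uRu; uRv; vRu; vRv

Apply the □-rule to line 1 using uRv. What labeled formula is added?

◇q → p, v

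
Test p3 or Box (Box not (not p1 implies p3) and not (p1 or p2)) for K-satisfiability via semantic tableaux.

Satisfiable

1. p3 or Box (Box not (not p1 implies p3) and not (p1 or p2)), 0
2. Box (Box not (not p1 implies p3) and not (p1 or p2)), 0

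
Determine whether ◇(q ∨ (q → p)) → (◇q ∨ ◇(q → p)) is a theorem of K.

Valid

Tableau for the negation ¬(◇(q ∨ (q → p)) → (◇q ∨ ◇(q → p))):
1. ¬(◇(q ∨ (q → p)) → (◇q ∨ ◇(q → p))), w0
2. ◇(q ∨ (q → p)), w0
3. ¬(◇q ∨ ◇(q → p)), w0
4. ¬◇q, w0
5. ¬◇(q → p), w0
6. q ∨ (q → p), w1
7. ¬q, w1
8. ¬(q → p), w1
9. q, w1
10. ¬p, w1
Accessibility: w0Rw1
Branch closes: q and ¬q both at w1.
Every branch of the negation's tableau closes; the branch above is one of them.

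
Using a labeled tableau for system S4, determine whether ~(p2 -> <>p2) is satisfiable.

1. ~(p2 -> <>p2), w0
2. p2, w0   [~->-rule on 1]
3. ~<>p2, w0   [~->-rule on 1]
4. ~p2, w0   [~<>-rule on 3 via w0Rw0]
Accessibility: w0Rw0
Branch closes: p2 and ~p2 both at w0.
All branches of the tableau close; one closing branch shown above.

No, unsatisfiable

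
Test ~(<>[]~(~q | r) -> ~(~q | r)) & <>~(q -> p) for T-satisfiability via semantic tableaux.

1. ~(<>[]~(~q | r) -> ~(~q | r)) & <>~(q -> p), u
2. ~(<>[]~(~q | r) -> ~(~q | r)), u
3. <>~(q -> p), u
4. <>[]~(~q | r), u
5. ~q | r, u
6. r, u
7. ~(q -> p), v
8. q, v
9. ~p, v
10. []~(~q | r), w
11. ~(~q | r), w
12. q, w
13. ~r, w
Accessibility: uRu, uRv, uRw, vRv, wRw

Satisfiable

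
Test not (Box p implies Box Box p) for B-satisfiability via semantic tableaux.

Yes, satisfiable

1. not (Box p implies Box Box p), u
2. Box p, u
3. not Box Box p, u
4. p, u
5. not Box p, v
6. p, v
7. not p, w
Accessibility: uRu, uRv, vRu, vRv, vRw, wRv, wRw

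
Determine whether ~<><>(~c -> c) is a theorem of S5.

No, not valid

Tableau for the negation <><>(~c -> c):
1. <><>(~c -> c), u
2. <>(~c -> c), v
3. ~c -> c, w
4. c, w
Accessibility: uRu, uRv, uRw, vRu, vRv, vRw, wRu, wRv, wRw
The negation has an open branch (countermodel exists).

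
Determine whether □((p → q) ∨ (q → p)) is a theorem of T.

Valid in T

Tableau for the negation ¬□((p → q) ∨ (q → p)):
1. ¬□((p → q) ∨ (q → p)), u
2. ¬((p → q) ∨ (q → p)), v
3. ¬(p → q), v
4. ¬(q → p), v
5. p, v
6. ¬q, v
7. q, v
8. ¬p, v
Accessibility: uRu, uRv, vRv
Branch closes: q and ¬q both at v.
Every branch of the negation's tableau closes; the branch above is one of them.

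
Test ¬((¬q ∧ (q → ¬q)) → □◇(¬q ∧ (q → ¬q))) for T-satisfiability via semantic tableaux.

1. ¬((¬q ∧ (q → ¬q)) → □◇(¬q ∧ (q → ¬q))), u
2. ¬q ∧ (q → ¬q), u   [¬→-rule on 1]
3. ¬□◇(¬q ∧ (q → ¬q)), u   [¬→-rule on 1]
4. ¬q, u   [∧-rule on 2]
5. q → ¬q, u   [∧-rule on 2]
6. ¬◇(¬q ∧ (q → ¬q)), v   [¬□-rule on 3: fresh world v, uRv]
7. ¬(¬q ∧ (q → ¬q)), v   [¬◇-rule on 6 via vRv]
8. ¬(q → ¬q), v   [¬∧-rule on 7 (branches; this branch)]
9. q, v   [¬→-rule on 8]
Accessibility: uRu, uRv, vRv

Satisfiable (open branch found)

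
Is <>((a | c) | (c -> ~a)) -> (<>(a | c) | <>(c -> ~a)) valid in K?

Tableau for the negation ~(<>((a | c) | (c -> ~a)) -> (<>(a | c) | <>(c -> ~a))):
1. ~(<>((a | c) | (c -> ~a)) -> (<>(a | c) | <>(c -> ~a))), w0
2. <>((a | c) | (c -> ~a)), w0
3. ~(<>(a | c) | <>(c -> ~a)), w0
4. ~<>(a | c), w0
5. ~<>(c -> ~a), w0
6. (a | c) | (c -> ~a), w1
7. ~(a | c), w1
8. ~a, w1
9. ~c, w1
10. ~(c -> ~a), w1
11. c, w1
12. a, w1
Accessibility: w0Rw1
Branch closes: c and ~c both at w1.
All branches of the negation close; one closing branch shown above.

Valid in K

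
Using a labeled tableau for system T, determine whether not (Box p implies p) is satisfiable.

1. not (Box p implies p), w0
2. Box p, w0   [neg-implies-rule on 1]
3. not p, w0   [neg-implies-rule on 1]
4. p, w0   [Box-rule on 2 via w0Rw0]
Accessibility: w0Rw0
Branch closes: p and not p both at w0.
Every branch closes; the branch above is one of them.

No, unsatisfiable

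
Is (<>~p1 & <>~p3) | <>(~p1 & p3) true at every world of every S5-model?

Tableau for the negation ~((<>~p1 & <>~p3) | <>(~p1 & p3)):
1. ~((<>~p1 & <>~p3) | <>(~p1 & p3)), u
2. ~(<>~p1 & <>~p3), u
3. ~<>(~p1 & p3), u
4. ~(~p1 & p3), u
5. ~<>~p3, u
6. p3, u
7. p1, u
Accessibility: uRu
The negation has an open branch (countermodel exists).

Invalid (countermodel exists)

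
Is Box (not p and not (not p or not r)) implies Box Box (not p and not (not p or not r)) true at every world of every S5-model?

Tableau for the negation not (Box (not p and not (not p or not r)) implies Box Box (not p and not (not p or not r))):
1. not (Box (not p and not (not p or not r)) implies Box Box (not p and not (not p or not r))), u
2. Box (not p and not (not p or not r)), u
3. not Box Box (not p and not (not p or not r)), u
4. not p and not (not p or not r), u
5. not p, u
6. not (not p or not r), u
7. p, u
8. r, u
Accessibility: uRu
Branch closes: p and not p both at u.
All branches of the negation close; one closing branch shown above.

Valid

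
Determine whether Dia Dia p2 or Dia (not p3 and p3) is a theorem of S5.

Tableau for the negation not (Dia Dia p2 or Dia (not p3 and p3)):
1. not (Dia Dia p2 or Dia (not p3 and p3)), u
2. not Dia Dia p2, u
3. not Dia (not p3 and p3), u
4. not Dia p2, u
5. not (not p3 and p3), u
6. not p2, u
7. not p3, u
Accessibility: uRu
The negation has an open branch (countermodel exists).

Invalid (countermodel exists)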